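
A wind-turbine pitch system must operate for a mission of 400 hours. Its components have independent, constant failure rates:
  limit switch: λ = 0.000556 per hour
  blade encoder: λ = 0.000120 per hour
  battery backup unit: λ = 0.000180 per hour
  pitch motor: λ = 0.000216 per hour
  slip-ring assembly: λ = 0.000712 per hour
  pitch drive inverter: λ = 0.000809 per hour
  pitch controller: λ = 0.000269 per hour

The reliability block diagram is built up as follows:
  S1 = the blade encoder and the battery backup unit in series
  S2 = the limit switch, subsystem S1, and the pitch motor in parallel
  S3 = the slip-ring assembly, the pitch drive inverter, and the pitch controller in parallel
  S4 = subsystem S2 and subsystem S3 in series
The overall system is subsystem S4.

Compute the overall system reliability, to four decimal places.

R(limit switch) = exp(−0.000556 × 400) = 0.800595
R(blade encoder) = exp(−0.000120 × 400) = 0.953134
R(battery backup unit) = exp(−0.000180 × 400) = 0.930531
R(pitch motor) = exp(−0.000216 × 400) = 0.917227
R(slip-ring assembly) = exp(−0.000712 × 400) = 0.752165
R(pitch drive inverter) = exp(−0.000809 × 400) = 0.723540
R(pitch controller) = exp(−0.000269 × 400) = 0.897987
Series (blade encoder and battery backup unit): 0.953134 × 0.930531 = 0.886921
Parallel (limit switch, [0.886921], and pitch motor): 1 − (1 − 0.800595)(1 − 0.886921)(1 − 0.917227) = 0.998134
Parallel (slip-ring assembly, pitch drive inverter, and pitch controller): 1 − (1 − 0.752165)(1 − 0.723540)(1 − 0.897987) = 0.993010
Series ([0.998134] and [0.993010]): 0.998134 × 0.993010 = 0.9912

0.9912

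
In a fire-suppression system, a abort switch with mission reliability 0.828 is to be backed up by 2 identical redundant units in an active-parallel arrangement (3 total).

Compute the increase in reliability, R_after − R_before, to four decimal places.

0.1669

R_before = 0.828
R_after = 1 − (1 − 0.828)^3 = 0.9949
ΔR = 0.9949 − 0.828 = 0.1669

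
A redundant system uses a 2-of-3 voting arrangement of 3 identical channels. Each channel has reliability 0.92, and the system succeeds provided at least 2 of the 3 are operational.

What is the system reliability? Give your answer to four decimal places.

R = Σ_{i=2}^{3} C(3,i) p^i (1−p)^{3−i} with p = 0.92
C(3,2)·0.92^2·0.08^1 = 0.203136
C(3,3)·0.92^3·0.08^0 = 0.778688
Sum = 0.9818

0.9818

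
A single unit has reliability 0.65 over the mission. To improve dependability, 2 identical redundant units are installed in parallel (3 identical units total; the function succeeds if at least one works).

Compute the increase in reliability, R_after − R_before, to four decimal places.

0.3071

R_before = 0.65
R_after = 1 − (1 − 0.65)^3 = 0.9571
ΔR = 0.9571 − 0.65 = 0.3071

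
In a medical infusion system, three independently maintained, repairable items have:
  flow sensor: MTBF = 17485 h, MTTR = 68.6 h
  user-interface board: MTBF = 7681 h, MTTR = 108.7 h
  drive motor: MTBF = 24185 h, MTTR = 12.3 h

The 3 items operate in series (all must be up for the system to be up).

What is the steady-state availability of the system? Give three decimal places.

A(flow sensor) = MTBF/(MTBF+MTTR) = 17485/(17485+68.6) = 0.996092
A(user-interface board) = MTBF/(MTBF+MTTR) = 7681/(7681+108.7) = 0.986046
A(drive motor) = MTBF/(MTBF+MTTR) = 24185/(24185+12.3) = 0.999492
Series availability: 0.996092 × 0.986046 × 0.999492 = 0.982

0.982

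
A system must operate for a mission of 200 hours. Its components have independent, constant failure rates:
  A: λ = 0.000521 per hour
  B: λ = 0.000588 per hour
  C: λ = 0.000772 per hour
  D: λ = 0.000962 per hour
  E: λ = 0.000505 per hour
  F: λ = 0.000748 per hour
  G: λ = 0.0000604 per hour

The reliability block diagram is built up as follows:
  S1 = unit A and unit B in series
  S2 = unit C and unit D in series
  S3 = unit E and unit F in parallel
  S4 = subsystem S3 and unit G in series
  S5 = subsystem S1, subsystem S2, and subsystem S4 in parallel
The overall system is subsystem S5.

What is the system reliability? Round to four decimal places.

R(A) = exp(−0.000521 × 200) = 0.901045
R(B) = exp(−0.000588 × 200) = 0.889052
R(C) = exp(−0.000772 × 200) = 0.856929
R(D) = exp(−0.000962 × 200) = 0.824977
R(E) = exp(−0.000505 × 200) = 0.903933
R(F) = exp(−0.000748 × 200) = 0.861052
R(G) = exp(−0.0000604 × 200) = 0.987993
Series (A and B): 0.901045 × 0.889052 = 0.801076
Series (C and D): 0.856929 × 0.824977 = 0.706947
Parallel (E and F): 1 − (1 − 0.903933)(1 − 0.861052) = 0.986652
Series ([0.986652] and G): 0.986652 × 0.987993 = 0.974805
Parallel ([0.801076], [0.706947], and [0.974805]): 1 − (1 − 0.801076)(1 − 0.706947)(1 − 0.974805) = 0.9985

0.9985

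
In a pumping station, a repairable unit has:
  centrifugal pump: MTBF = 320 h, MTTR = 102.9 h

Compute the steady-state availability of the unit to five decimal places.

0.75668

A(centrifugal pump) = MTBF/(MTBF+MTTR) = 320/(320+102.9) = 0.75668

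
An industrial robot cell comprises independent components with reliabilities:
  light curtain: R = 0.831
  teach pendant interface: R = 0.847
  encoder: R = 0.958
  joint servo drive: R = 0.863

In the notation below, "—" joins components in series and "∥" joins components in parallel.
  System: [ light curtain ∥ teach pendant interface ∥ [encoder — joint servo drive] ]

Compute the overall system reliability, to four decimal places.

Series (encoder and joint servo drive): 0.958000 × 0.863000 = 0.826754
Parallel (light curtain, teach pendant interface, and [0.826754]): 1 − (1 − 0.831000)(1 − 0.847000)(1 − 0.826754) = 0.9955

0.9955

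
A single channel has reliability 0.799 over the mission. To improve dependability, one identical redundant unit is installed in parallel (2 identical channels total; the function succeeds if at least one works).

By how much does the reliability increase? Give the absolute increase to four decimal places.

R_before = 0.799
R_after = 1 − (1 − 0.799)^2 = 0.9596
ΔR = 0.9596 − 0.799 = 0.1606

0.1606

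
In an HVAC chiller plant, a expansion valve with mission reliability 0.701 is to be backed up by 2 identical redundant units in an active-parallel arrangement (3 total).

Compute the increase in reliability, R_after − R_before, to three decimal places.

0.272

R_before = 0.701
R_after = 1 − (1 − 0.701)^3 = 0.973
ΔR = 0.973 − 0.701 = 0.272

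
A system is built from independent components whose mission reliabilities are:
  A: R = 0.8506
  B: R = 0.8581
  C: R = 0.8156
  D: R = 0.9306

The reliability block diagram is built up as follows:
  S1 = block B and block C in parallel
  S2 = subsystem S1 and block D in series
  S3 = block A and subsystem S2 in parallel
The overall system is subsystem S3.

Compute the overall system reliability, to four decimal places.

0.9860

Parallel (B and C): 1 − (1 − 0.858100)(1 − 0.815600) = 0.973834
Series ([0.973834] and D): 0.973834 × 0.930600 = 0.906250
Parallel (A and [0.906250]): 1 − (1 − 0.850600)(1 − 0.906250) = 0.9860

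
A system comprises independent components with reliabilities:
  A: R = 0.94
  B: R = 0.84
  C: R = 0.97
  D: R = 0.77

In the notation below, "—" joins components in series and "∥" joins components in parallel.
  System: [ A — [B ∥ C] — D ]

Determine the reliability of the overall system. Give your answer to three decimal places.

Parallel (B and C): 1 − (1 − 0.84000)(1 − 0.97000) = 0.99520
Series (A, [0.99520], and D): 0.94000 × 0.99520 × 0.77000 = 0.720

0.720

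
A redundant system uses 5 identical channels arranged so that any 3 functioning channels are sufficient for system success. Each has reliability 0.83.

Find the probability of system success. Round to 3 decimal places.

R = Σ_{i=3}^{5} C(5,i) p^i (1−p)^{5−i} with p = 0.83
C(5,3)·0.83^3·0.17^2 = 0.16525
C(5,4)·0.83^4·0.17^1 = 0.40340
C(5,5)·0.83^5·0.17^0 = 0.39390
Sum = 0.963

0.963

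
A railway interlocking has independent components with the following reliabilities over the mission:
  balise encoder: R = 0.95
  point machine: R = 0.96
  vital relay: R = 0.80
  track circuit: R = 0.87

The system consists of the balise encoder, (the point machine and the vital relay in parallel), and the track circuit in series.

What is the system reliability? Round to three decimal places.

Parallel (point machine and vital relay): 1 − (1 − 0.96000)(1 − 0.80000) = 0.99200
Series (balise encoder, [0.99200], and track circuit): 0.95000 × 0.99200 × 0.87000 = 0.820

0.820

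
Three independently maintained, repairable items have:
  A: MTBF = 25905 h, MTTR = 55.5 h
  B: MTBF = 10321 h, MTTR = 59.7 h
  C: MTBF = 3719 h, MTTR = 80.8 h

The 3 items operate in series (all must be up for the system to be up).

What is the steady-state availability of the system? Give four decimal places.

0.9710

A(A) = MTBF/(MTBF+MTTR) = 25905/(25905+55.5) = 0.997862
A(B) = MTBF/(MTBF+MTTR) = 10321/(10321+59.7) = 0.994249
A(C) = MTBF/(MTBF+MTTR) = 3719/(3719+80.8) = 0.978736
Series availability: 0.997862 × 0.994249 × 0.978736 = 0.9710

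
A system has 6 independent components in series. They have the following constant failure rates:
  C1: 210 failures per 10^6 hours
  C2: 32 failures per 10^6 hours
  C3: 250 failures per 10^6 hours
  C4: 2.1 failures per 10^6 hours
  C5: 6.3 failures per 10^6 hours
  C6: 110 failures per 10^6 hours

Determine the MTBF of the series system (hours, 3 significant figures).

1640

Series of exponential components: λ_sys = Σ λ_i
λ_sys = 0.00021 + 0.000032 + 0.00025 + 0.0000021 + 0.0000063 + 0.00011 = 6.1040e-04 /h
MTBF = 1 / λ_sys = 1640 h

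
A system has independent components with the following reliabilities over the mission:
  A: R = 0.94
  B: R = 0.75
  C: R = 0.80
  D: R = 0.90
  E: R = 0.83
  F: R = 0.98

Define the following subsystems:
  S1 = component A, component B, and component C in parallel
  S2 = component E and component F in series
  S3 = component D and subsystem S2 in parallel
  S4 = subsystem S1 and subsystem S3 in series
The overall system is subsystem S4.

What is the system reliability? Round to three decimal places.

Parallel (A, B, and C): 1 − (1 − 0.94000)(1 − 0.75000)(1 − 0.80000) = 0.99700
Series (E and F): 0.83000 × 0.98000 = 0.81340
Parallel (D and [0.81340]): 1 − (1 − 0.90000)(1 − 0.81340) = 0.98134
Series ([0.99700] and [0.98134]): 0.99700 × 0.98134 = 0.978

0.978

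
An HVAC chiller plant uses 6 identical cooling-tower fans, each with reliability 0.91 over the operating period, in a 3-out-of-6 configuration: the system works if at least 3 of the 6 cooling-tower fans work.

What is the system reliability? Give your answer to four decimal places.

R = Σ_{i=3}^{6} C(6,i) p^i (1−p)^{6−i} with p = 0.91
C(6,3)·0.91^3·0.09^3 = 0.010987
C(6,4)·0.91^4·0.09^2 = 0.083319
C(6,5)·0.91^5·0.09^1 = 0.336977
C(6,6)·0.91^6·0.09^0 = 0.567869
Sum = 0.9992

0.9992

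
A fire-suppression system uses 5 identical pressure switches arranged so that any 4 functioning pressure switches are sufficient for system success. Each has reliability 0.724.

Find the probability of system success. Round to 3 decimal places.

0.578

R = Σ_{i=4}^{5} C(5,i) p^i (1−p)^{5−i} with p = 0.724
C(5,4)·0.724^4·0.276^1 = 0.37917
C(5,5)·0.724^5·0.276^0 = 0.19893
Sum = 0.578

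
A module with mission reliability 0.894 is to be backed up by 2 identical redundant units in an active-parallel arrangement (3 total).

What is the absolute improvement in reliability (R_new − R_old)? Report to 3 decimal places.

0.105

R_before = 0.894
R_after = 1 − (1 − 0.894)^3 = 0.999
ΔR = 0.999 − 0.894 = 0.105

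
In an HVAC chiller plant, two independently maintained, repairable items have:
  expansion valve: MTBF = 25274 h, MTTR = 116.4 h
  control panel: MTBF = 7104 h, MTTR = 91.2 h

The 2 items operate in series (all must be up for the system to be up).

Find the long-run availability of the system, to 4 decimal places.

0.9828

A(expansion valve) = MTBF/(MTBF+MTTR) = 25274/(25274+116.4) = 0.995416
A(control panel) = MTBF/(MTBF+MTTR) = 7104/(7104+91.2) = 0.987325
Series availability: 0.995416 × 0.987325 = 0.9828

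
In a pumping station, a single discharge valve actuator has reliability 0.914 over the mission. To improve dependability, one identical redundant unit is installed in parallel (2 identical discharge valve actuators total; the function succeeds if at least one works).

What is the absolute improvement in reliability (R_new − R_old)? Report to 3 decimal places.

R_before = 0.914
R_after = 1 − (1 − 0.914)^2 = 0.993
ΔR = 0.993 − 0.914 = 0.079

0.079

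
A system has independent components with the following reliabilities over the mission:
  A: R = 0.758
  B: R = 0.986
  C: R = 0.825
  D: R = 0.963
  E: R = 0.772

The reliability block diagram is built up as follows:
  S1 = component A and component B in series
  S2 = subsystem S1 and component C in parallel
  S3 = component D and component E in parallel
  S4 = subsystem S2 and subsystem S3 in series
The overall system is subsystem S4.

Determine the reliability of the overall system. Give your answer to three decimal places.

Series (A and B): 0.75800 × 0.98600 = 0.74739
Parallel ([0.74739] and C): 1 − (1 − 0.74739)(1 − 0.82500) = 0.95579
Parallel (D and E): 1 − (1 − 0.96300)(1 − 0.77200) = 0.99156
Series ([0.95579] and [0.99156]): 0.95579 × 0.99156 = 0.948

0.948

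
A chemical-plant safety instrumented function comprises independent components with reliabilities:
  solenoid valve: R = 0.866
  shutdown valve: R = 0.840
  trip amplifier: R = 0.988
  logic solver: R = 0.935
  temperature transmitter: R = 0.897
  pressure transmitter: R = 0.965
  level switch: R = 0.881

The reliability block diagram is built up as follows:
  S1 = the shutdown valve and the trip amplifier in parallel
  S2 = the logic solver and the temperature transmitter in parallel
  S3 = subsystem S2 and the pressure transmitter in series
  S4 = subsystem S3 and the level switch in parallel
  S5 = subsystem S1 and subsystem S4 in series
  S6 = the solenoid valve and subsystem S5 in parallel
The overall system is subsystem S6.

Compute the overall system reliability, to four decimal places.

Parallel (shutdown valve and trip amplifier): 1 − (1 − 0.840000)(1 − 0.988000) = 0.998080
Parallel (logic solver and temperature transmitter): 1 − (1 − 0.935000)(1 − 0.897000) = 0.993305
Series ([0.993305] and pressure transmitter): 0.993305 × 0.965000 = 0.958539
Parallel ([0.958539] and level switch): 1 − (1 − 0.958539)(1 − 0.881000) = 0.995066
Series ([0.998080] and [0.995066]): 0.998080 × 0.995066 = 0.993155
Parallel (solenoid valve and [0.993155]): 1 − (1 − 0.866000)(1 − 0.993155) = 0.9991

0.9991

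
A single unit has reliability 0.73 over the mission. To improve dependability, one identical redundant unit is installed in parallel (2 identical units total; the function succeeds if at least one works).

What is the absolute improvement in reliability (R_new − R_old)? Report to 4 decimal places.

R_before = 0.73
R_after = 1 − (1 − 0.73)^2 = 0.9271
ΔR = 0.9271 − 0.73 = 0.1971

0.1971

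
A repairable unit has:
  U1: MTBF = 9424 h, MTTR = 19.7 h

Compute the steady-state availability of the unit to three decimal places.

0.998

A(U1) = MTBF/(MTBF+MTTR) = 9424/(9424+19.7) = 0.998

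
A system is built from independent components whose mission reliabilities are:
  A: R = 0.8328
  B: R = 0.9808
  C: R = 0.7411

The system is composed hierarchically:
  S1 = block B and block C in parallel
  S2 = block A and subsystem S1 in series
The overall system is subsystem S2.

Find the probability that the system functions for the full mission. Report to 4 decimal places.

0.8287

Parallel (B and C): 1 − (1 − 0.980800)(1 − 0.741100) = 0.995029
Series (A and [0.995029]): 0.832800 × 0.995029 = 0.8287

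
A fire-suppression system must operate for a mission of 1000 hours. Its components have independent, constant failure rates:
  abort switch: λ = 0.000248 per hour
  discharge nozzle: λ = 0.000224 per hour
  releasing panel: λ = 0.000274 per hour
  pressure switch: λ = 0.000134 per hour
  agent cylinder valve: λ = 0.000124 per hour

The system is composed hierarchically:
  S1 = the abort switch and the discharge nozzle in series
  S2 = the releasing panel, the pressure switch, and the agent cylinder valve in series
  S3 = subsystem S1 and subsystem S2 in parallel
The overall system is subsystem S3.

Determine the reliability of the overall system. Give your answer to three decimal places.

R(abort switch) = exp(−0.000248 × 1000) = 0.78036
R(discharge nozzle) = exp(−0.000224 × 1000) = 0.79932
R(releasing panel) = exp(−0.000274 × 1000) = 0.76033
R(pressure switch) = exp(−0.000134 × 1000) = 0.87459
R(agent cylinder valve) = exp(−0.000124 × 1000) = 0.88338
Series (abort switch and discharge nozzle): 0.78036 × 0.79932 = 0.62376
Series (releasing panel, pressure switch, and agent cylinder valve): 0.76033 × 0.87459 × 0.88338 = 0.58743
Parallel ([0.62376] and [0.58743]): 1 − (1 − 0.62376)(1 − 0.58743) = 0.845

0.845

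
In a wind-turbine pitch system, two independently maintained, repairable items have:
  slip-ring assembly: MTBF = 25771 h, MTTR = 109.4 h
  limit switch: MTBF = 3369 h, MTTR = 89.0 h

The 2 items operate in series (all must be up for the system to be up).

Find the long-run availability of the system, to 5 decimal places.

A(slip-ring assembly) = MTBF/(MTBF+MTTR) = 25771/(25771+109.4) = 0.995773
A(limit switch) = MTBF/(MTBF+MTTR) = 3369/(3369+89.0) = 0.974263
Series availability: 0.995773 × 0.974263 = 0.97014

0.97014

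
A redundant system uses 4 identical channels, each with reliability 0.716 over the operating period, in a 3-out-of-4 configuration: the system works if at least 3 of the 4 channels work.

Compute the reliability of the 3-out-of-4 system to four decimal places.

R = Σ_{i=3}^{4} C(4,i) p^i (1−p)^{4−i} with p = 0.716
C(4,3)·0.716^3·0.284^1 = 0.416982
C(4,4)·0.716^4·0.284^0 = 0.262816
Sum = 0.6798

0.6798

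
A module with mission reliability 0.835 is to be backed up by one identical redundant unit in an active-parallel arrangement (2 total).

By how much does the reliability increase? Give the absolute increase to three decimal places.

R_before = 0.835
R_after = 1 − (1 − 0.835)^2 = 0.973
ΔR = 0.973 − 0.835 = 0.138

0.138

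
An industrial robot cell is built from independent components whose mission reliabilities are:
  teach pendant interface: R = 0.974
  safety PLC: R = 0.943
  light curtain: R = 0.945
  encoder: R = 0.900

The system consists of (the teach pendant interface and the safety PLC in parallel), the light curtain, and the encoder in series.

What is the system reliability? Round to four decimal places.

0.8492

Parallel (teach pendant interface and safety PLC): 1 − (1 − 0.974000)(1 − 0.943000) = 0.998518
Series ([0.998518], light curtain, and encoder): 0.998518 × 0.945000 × 0.900000 = 0.8492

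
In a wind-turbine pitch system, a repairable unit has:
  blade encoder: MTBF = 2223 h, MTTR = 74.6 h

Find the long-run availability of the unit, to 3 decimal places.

0.968

A(blade encoder) = MTBF/(MTBF+MTTR) = 2223/(2223+74.6) = 0.968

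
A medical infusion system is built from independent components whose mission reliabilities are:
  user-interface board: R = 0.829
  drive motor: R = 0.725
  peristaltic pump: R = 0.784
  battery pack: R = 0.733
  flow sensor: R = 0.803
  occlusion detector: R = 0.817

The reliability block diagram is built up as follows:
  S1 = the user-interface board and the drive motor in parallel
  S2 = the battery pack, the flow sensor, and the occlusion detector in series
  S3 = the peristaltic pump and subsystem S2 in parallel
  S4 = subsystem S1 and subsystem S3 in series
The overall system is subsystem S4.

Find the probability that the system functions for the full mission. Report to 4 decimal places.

Parallel (user-interface board and drive motor): 1 − (1 − 0.829000)(1 − 0.725000) = 0.952975
Series (battery pack, flow sensor, and occlusion detector): 0.733000 × 0.803000 × 0.817000 = 0.480885
Parallel (peristaltic pump and [0.480885]): 1 − (1 − 0.784000)(1 − 0.480885) = 0.887871
Series ([0.952975] and [0.887871]): 0.952975 × 0.887871 = 0.8461

0.8461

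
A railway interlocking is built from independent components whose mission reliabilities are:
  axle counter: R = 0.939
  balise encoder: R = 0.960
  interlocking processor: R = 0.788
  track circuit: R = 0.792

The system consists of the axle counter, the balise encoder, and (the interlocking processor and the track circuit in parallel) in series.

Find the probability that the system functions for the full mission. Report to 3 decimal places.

0.862

Parallel (interlocking processor and track circuit): 1 − (1 − 0.78800)(1 − 0.79200) = 0.95590
Series (axle counter, balise encoder, and [0.95590]): 0.93900 × 0.96000 × 0.95590 = 0.862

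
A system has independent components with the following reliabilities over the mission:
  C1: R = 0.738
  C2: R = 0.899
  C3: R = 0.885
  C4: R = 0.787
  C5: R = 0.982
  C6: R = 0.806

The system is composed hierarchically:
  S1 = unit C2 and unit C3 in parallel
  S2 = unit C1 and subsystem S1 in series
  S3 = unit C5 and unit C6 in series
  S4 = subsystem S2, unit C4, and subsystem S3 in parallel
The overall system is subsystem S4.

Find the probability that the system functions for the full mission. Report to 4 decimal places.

0.9880

Parallel (C2 and C3): 1 − (1 − 0.899000)(1 − 0.885000) = 0.988385
Series (C1 and [0.988385]): 0.738000 × 0.988385 = 0.729428
Series (C5 and C6): 0.982000 × 0.806000 = 0.791492
Parallel ([0.729428], C4, and [0.791492]): 1 − (1 − 0.729428)(1 − 0.787000)(1 − 0.791492) = 0.9880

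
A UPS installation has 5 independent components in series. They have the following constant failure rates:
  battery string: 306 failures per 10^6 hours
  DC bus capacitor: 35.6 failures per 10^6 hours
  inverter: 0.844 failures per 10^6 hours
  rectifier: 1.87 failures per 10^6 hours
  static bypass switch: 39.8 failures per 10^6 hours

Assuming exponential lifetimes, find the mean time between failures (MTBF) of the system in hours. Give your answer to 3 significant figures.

Series of exponential components: λ_sys = Σ λ_i
λ_sys = 0.000306 + 0.0000356 + 0.000000844 + 0.00000187 + 0.0000398 = 3.8411e-04 /h
MTBF = 1 / λ_sys = 2600 h

2600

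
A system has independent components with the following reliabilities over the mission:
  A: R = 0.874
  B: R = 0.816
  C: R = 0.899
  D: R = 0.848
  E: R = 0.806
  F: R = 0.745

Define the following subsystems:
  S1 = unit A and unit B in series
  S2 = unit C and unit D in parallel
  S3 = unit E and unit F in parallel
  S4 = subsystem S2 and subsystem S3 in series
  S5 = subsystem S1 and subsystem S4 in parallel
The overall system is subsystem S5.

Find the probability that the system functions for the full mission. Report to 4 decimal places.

0.9816

Series (A and B): 0.874000 × 0.816000 = 0.713184
Parallel (C and D): 1 − (1 − 0.899000)(1 − 0.848000) = 0.984648
Parallel (E and F): 1 − (1 − 0.806000)(1 − 0.745000) = 0.950530
Series ([0.984648] and [0.950530]): 0.984648 × 0.950530 = 0.935937
Parallel ([0.713184] and [0.935937]): 1 − (1 − 0.713184)(1 − 0.935937) = 0.9816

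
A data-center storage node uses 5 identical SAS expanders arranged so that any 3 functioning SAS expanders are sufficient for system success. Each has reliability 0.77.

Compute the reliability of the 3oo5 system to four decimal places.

R = Σ_{i=3}^{5} C(5,i) p^i (1−p)^{5−i} with p = 0.77
C(5,3)·0.77^3·0.23^2 = 0.241506
C(5,4)·0.77^4·0.23^1 = 0.404260
C(5,5)·0.77^5·0.23^0 = 0.270678
Sum = 0.9164

0.9164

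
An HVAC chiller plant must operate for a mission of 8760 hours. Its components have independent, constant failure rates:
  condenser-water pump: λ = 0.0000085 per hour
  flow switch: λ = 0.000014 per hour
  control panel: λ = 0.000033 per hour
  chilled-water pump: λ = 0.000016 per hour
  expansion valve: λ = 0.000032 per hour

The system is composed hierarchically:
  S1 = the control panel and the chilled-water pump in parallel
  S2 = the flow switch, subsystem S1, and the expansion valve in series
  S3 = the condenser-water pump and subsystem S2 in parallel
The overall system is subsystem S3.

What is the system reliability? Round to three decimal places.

0.975

R(condenser-water pump) = exp(−0.0000085 × 8760) = 0.92824
R(flow switch) = exp(−0.000014 × 8760) = 0.88458
R(control panel) = exp(−0.000033 × 8760) = 0.74895
R(chilled-water pump) = exp(−0.000016 × 8760) = 0.86922
R(expansion valve) = exp(−0.000032 × 8760) = 0.75554
Parallel (control panel and chilled-water pump): 1 − (1 − 0.74895)(1 − 0.86922) = 0.96717
Series (flow switch, [0.96717], and expansion valve): 0.88458 × 0.96717 × 0.75554 = 0.64639
Parallel (condenser-water pump and [0.64639]): 1 − (1 − 0.92824)(1 − 0.64639) = 0.975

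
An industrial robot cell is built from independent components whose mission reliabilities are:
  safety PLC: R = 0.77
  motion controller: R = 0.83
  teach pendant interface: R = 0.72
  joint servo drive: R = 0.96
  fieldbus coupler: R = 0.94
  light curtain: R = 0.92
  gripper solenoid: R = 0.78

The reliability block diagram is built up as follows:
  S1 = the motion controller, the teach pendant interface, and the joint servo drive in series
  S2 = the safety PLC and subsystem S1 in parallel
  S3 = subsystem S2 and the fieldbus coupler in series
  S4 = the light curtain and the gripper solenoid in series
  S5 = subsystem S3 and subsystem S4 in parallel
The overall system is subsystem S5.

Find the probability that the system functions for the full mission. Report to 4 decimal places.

0.9570

Series (motion controller, teach pendant interface, and joint servo drive): 0.830000 × 0.720000 × 0.960000 = 0.573696
Parallel (safety PLC and [0.573696]): 1 − (1 − 0.770000)(1 − 0.573696) = 0.901950
Series ([0.901950] and fieldbus coupler): 0.901950 × 0.940000 = 0.847833
Series (light curtain and gripper solenoid): 0.920000 × 0.780000 = 0.717600
Parallel ([0.847833] and [0.717600]): 1 − (1 − 0.847833)(1 − 0.717600) = 0.9570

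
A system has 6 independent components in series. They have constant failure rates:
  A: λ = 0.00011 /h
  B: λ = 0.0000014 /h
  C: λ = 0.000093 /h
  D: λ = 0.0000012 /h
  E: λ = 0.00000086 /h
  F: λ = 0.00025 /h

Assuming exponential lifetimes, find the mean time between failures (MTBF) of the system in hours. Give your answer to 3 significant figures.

Series of exponential components: λ_sys = Σ λ_i
λ_sys = 0.00011 + 0.0000014 + 0.000093 + 0.0000012 + 0.00000086 + 0.00025 = 4.5646e-04 /h
MTBF = 1 / λ_sys = 2190 h

2190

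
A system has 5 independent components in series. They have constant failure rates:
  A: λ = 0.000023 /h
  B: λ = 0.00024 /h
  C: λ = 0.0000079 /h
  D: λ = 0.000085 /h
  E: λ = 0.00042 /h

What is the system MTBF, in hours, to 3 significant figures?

Series of exponential components: λ_sys = Σ λ_i
λ_sys = 0.000023 + 0.00024 + 0.0000079 + 0.000085 + 0.00042 = 7.7590e-04 /h
MTBF = 1 / λ_sys = 1290 h

1290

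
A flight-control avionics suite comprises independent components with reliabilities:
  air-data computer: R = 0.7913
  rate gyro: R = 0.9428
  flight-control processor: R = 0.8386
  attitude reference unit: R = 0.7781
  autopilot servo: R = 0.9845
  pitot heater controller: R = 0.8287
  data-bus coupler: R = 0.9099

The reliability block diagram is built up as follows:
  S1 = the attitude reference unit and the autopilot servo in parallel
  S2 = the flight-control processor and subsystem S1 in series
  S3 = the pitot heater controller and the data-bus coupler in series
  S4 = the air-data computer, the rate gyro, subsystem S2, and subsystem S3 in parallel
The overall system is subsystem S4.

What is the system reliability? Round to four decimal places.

Parallel (attitude reference unit and autopilot servo): 1 − (1 − 0.778100)(1 − 0.984500) = 0.996561
Series (flight-control processor and [0.996561]): 0.838600 × 0.996561 = 0.835716
Series (pitot heater controller and data-bus coupler): 0.828700 × 0.909900 = 0.754034
Parallel (air-data computer, rate gyro, [0.835716], and [0.754034]): 1 − (1 − 0.791300)(1 − 0.942800)(1 − 0.835716)(1 − 0.754034) = 0.9995

0.9995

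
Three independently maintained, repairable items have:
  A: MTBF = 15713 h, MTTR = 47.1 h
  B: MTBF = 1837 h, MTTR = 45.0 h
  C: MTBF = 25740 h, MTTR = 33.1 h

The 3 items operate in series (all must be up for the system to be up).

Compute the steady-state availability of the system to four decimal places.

0.9719

A(A) = MTBF/(MTBF+MTTR) = 15713/(15713+47.1) = 0.997011
A(B) = MTBF/(MTBF+MTTR) = 1837/(1837+45.0) = 0.976089
A(C) = MTBF/(MTBF+MTTR) = 25740/(25740+33.1) = 0.998716
Series availability: 0.997011 × 0.976089 × 0.998716 = 0.9719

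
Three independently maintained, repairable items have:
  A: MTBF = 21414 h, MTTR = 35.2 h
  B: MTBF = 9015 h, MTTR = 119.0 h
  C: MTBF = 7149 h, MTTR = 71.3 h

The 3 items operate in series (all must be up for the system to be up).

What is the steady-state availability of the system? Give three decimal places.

A(A) = MTBF/(MTBF+MTTR) = 21414/(21414+35.2) = 0.998359
A(B) = MTBF/(MTBF+MTTR) = 9015/(9015+119.0) = 0.986972
A(C) = MTBF/(MTBF+MTTR) = 7149/(7149+71.3) = 0.990125
Series availability: 0.998359 × 0.986972 × 0.990125 = 0.976

0.976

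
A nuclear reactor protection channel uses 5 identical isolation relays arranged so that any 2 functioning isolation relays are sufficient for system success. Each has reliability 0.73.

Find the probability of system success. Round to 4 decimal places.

0.9792

R = Σ_{i=2}^{5} C(5,i) p^i (1−p)^{5−i} with p = 0.73
C(5,2)·0.73^2·0.27^3 = 0.104891
C(5,3)·0.73^3·0.27^2 = 0.283593
C(5,4)·0.73^4·0.27^1 = 0.383376
C(5,5)·0.73^5·0.27^0 = 0.207307
Sum = 0.9792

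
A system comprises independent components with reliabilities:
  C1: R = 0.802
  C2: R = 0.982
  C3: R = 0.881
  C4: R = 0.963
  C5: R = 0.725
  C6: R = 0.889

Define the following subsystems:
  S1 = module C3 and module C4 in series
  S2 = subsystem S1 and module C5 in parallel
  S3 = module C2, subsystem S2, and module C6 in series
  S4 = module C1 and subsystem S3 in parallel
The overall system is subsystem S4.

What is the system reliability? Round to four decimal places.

0.9676

Series (C3 and C4): 0.881000 × 0.963000 = 0.848403
Parallel ([0.848403] and C5): 1 − (1 − 0.848403)(1 − 0.725000) = 0.958311
Series (C2, [0.958311], and C6): 0.982000 × 0.958311 × 0.889000 = 0.836604
Parallel (C1 and [0.836604]): 1 − (1 − 0.802000)(1 − 0.836604) = 0.9676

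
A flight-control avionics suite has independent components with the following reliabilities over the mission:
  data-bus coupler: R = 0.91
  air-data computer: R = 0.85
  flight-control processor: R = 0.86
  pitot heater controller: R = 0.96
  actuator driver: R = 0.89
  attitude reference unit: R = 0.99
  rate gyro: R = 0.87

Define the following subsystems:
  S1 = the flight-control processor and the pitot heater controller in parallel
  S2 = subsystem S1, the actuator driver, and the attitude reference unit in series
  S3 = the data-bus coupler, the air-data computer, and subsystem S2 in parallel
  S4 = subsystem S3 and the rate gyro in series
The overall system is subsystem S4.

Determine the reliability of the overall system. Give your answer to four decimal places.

Parallel (flight-control processor and pitot heater controller): 1 − (1 − 0.860000)(1 − 0.960000) = 0.994400
Series ([0.994400], actuator driver, and attitude reference unit): 0.994400 × 0.890000 × 0.990000 = 0.876166
Parallel (data-bus coupler, air-data computer, and [0.876166]): 1 − (1 − 0.910000)(1 − 0.850000)(1 − 0.876166) = 0.998328
Series ([0.998328] and rate gyro): 0.998328 × 0.870000 = 0.8685

0.8685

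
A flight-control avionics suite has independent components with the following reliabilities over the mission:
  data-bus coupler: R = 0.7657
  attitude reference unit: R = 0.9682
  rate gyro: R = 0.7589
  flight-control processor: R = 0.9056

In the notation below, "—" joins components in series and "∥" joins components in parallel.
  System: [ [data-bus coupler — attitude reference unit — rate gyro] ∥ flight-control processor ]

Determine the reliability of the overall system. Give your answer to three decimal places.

0.959

Series (data-bus coupler, attitude reference unit, and rate gyro): 0.76570 × 0.96820 × 0.75890 = 0.56261
Parallel ([0.56261] and flight-control processor): 1 − (1 − 0.56261)(1 − 0.90560) = 0.959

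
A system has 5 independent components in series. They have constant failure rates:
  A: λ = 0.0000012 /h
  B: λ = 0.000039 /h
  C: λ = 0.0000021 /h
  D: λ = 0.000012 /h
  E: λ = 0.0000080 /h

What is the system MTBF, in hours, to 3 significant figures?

Series of exponential components: λ_sys = Σ λ_i
λ_sys = 0.0000012 + 0.000039 + 0.0000021 + 0.000012 + 0.0000080 = 6.2300e-05 /h
MTBF = 1 / λ_sys = 16100 h

16100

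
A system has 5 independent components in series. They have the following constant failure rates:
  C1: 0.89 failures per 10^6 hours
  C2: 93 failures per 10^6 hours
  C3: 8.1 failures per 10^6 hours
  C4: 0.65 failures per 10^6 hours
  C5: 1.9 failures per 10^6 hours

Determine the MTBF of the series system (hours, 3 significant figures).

9570

Series of exponential components: λ_sys = Σ λ_i
λ_sys = 0.00000089 + 0.000093 + 0.0000081 + 0.00000065 + 0.0000019 = 1.0454e-04 /h
MTBF = 1 / λ_sys = 9570 h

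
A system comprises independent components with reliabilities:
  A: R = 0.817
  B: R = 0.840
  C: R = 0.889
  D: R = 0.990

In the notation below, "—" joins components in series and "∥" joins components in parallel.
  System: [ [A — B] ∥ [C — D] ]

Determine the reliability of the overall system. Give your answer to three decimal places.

Series (A and B): 0.81700 × 0.84000 = 0.68628
Series (C and D): 0.88900 × 0.99000 = 0.88011
Parallel ([0.68628] and [0.88011]): 1 − (1 − 0.68628)(1 − 0.88011) = 0.962

0.962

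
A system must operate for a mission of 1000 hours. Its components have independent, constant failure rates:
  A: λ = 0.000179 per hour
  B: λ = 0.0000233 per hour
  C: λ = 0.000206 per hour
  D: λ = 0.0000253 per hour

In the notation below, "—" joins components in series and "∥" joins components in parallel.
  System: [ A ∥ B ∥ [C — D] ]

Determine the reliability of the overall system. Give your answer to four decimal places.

R(A) = exp(−0.000179 × 1000) = 0.836106
R(B) = exp(−0.0000233 × 1000) = 0.976969
R(C) = exp(−0.000206 × 1000) = 0.813833
R(D) = exp(−0.0000253 × 1000) = 0.975017
Series (C and D): 0.813833 × 0.975017 = 0.793501
Parallel (A, B, and [0.793501]): 1 − (1 − 0.836106)(1 − 0.976969)(1 − 0.793501) = 0.9992

0.9992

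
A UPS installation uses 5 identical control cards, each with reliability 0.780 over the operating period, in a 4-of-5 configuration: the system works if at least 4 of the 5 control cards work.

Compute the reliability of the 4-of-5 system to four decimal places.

0.6959

R = Σ_{i=4}^{5} C(5,i) p^i (1−p)^{5−i} with p = 0.780
C(5,4)·0.780^4·0.220^1 = 0.407166
C(5,5)·0.780^5·0.220^0 = 0.288717
Sum = 0.6959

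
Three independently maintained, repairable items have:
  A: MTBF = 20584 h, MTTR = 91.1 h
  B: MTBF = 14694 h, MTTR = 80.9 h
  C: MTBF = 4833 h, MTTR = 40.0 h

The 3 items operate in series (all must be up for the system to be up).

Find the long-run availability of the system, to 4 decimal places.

A(A) = MTBF/(MTBF+MTTR) = 20584/(20584+91.1) = 0.995594
A(B) = MTBF/(MTBF+MTTR) = 14694/(14694+80.9) = 0.994524
A(C) = MTBF/(MTBF+MTTR) = 4833/(4833+40.0) = 0.991792
Series availability: 0.995594 × 0.994524 × 0.991792 = 0.9820

0.9820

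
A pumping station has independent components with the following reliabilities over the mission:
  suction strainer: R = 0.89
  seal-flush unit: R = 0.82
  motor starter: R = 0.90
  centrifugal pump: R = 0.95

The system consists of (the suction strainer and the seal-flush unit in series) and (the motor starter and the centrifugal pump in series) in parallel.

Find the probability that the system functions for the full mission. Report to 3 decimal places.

0.961

Series (suction strainer and seal-flush unit): 0.89000 × 0.82000 = 0.72980
Series (motor starter and centrifugal pump): 0.90000 × 0.95000 = 0.85500
Parallel ([0.72980] and [0.85500]): 1 − (1 − 0.72980)(1 − 0.85500) = 0.961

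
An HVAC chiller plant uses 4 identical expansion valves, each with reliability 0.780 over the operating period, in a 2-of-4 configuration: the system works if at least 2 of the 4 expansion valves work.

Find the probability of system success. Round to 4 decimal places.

R = Σ_{i=2}^{4} C(4,i) p^i (1−p)^{4−i} with p = 0.780
C(4,2)·0.780^2·0.220^2 = 0.176679
C(4,3)·0.780^3·0.220^1 = 0.417606
C(4,4)·0.780^4·0.220^0 = 0.370151
Sum = 0.9644

0.9644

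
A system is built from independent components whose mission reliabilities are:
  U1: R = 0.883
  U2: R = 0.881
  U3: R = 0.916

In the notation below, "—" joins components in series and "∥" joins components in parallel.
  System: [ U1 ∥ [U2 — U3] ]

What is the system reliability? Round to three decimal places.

0.977

Series (U2 and U3): 0.88100 × 0.91600 = 0.80700
Parallel (U1 and [0.80700]): 1 − (1 − 0.88300)(1 − 0.80700) = 0.977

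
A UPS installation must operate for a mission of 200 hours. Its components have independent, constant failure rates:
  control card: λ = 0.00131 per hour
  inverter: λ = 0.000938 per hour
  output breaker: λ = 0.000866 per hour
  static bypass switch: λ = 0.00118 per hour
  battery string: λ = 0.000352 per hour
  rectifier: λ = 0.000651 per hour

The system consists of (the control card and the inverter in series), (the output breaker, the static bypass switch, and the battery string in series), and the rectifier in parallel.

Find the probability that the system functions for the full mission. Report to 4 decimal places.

0.9832

R(control card) = exp(−0.00131 × 200) = 0.769511
R(inverter) = exp(−0.000938 × 200) = 0.828946
R(output breaker) = exp(−0.000866 × 200) = 0.840969
R(static bypass switch) = exp(−0.00118 × 200) = 0.789781
R(battery string) = exp(−0.000352 × 200) = 0.932021
R(rectifier) = exp(−0.000651 × 200) = 0.877920
Series (control card and inverter): 0.769511 × 0.828946 = 0.637883
Series (output breaker, static bypass switch, and battery string): 0.840969 × 0.789781 × 0.932021 = 0.619031
Parallel ([0.637883], [0.619031], and rectifier): 1 − (1 − 0.637883)(1 − 0.619031)(1 − 0.877920) = 0.9832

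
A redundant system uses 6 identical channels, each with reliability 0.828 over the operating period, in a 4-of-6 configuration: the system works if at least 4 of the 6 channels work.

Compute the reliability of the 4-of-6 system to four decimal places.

R = Σ_{i=4}^{6} C(6,i) p^i (1−p)^{6−i} with p = 0.828
C(6,4)·0.828^4·0.172^2 = 0.208578
C(6,5)·0.828^5·0.172^1 = 0.401635
C(6,6)·0.828^6·0.172^0 = 0.322242
Sum = 0.9325

0.9325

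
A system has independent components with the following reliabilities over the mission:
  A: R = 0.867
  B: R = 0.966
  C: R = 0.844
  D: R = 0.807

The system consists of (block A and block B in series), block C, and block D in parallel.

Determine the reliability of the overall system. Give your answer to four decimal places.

Series (A and B): 0.867000 × 0.966000 = 0.837522
Parallel ([0.837522], C, and D): 1 − (1 − 0.837522)(1 − 0.844000)(1 − 0.807000) = 0.9951

0.9951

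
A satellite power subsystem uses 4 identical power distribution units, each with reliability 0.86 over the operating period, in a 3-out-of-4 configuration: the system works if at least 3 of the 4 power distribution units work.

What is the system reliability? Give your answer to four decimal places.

0.9032

R = Σ_{i=3}^{4} C(4,i) p^i (1−p)^{4−i} with p = 0.86
C(4,3)·0.86^3·0.14^1 = 0.356191
C(4,4)·0.86^4·0.14^0 = 0.547008
Sum = 0.9032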